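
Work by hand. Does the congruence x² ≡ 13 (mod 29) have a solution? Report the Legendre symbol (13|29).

Reciprocity: 13 ≡ 1 and 29 ≡ 1 (mod 4), so (13/29) = +(29/13).
Reduce top mod 13: now compute (3/13).
Reciprocity: 3 ≡ 3 and 13 ≡ 1 (mod 4), so (3/13) = +(13/3).
Reduce top mod 3: now compute (1/3).
Reached (1/3) = 1. Collecting the sign flips along the way, the symbol is +1.

1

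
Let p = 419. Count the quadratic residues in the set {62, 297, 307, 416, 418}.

(62/419) = +1 → QR.
(297/419) = -1 → non-residue.
(307/419) = -1 → non-residue.
(416/419) = -1 → non-residue.
(418/419) = -1 → non-residue.
Total quadratic residues among the 5: 1.

1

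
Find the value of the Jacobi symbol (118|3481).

Pull out 2: since 3481 ≡ 1 (mod 8), (2/3481) = +1.
Reciprocity: 59 ≡ 3 and 3481 ≡ 1 (mod 4), so (59/3481) = +(3481/59).
Reduce top mod 59: now compute (0/59).
Top reduces to 0: gcd > 1, so the symbol is 0.

0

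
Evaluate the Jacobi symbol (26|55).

Pull out 2: since 55 ≡ 7 (mod 8), (2/55) = +1.
Reciprocity: 13 ≡ 1 and 55 ≡ 3 (mod 4), so (13/55) = +(55/13).
Reduce top mod 13: now compute (3/13).
Reciprocity: 3 ≡ 3 and 13 ≡ 1 (mod 4), so (3/13) = +(13/3).
Reduce top mod 3: now compute (1/3).
Reached (1/3) = 1. Collecting the sign flips along the way, the symbol is +1.

1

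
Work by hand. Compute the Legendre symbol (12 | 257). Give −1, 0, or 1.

Euler's criterion: (12/257) ≡ 12^128 (mod 257).
12^2 ≡ 144 (mod 257)
12^4 ≡ 176 (mod 257)
12^8 ≡ 136 (mod 257)
12^16 ≡ 249 (mod 257)
12^32 ≡ 64 (mod 257)
12^64 ≡ 241 (mod 257)
12^128 ≡ 256 (mod 257)
12^128 = 12^(128) ≡ 256 (mod 257).
Result is 256 ≡ −1, so (12/257) = −1.

-1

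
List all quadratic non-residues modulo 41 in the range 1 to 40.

3, 6, 7, 11, 12, 13, 14, 15, 17, 19, 22, 24, 26, 27, 28, 29, 30, 34, 35, 38

Square k = 1,…,20 (k and 41−k give the same square):
1²=1, 2²=4, 3²=9, 4²=16, 5²=25, 6²=36, 7²≡8, 8²≡23, 9²≡40, 10²≡18, 11²≡39, 12²≡21, 13²≡5, 14²≡32, 15²≡20, 16²≡10, 17²≡2, 18²≡37, 19²≡33, 20²≡31 (mod 41).
The residues are {1, 2, 4, 5, 8, 9, 10, 16, 18, 20, 21, 23, 25, 31, 32, 33, 36, 37, 39, 40}; the non-residues are the remaining 20 nonzero classes.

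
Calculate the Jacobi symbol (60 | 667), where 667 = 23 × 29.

1

Pull out 2^2: since 667 ≡ 3 (mod 8), (2/667) = -1, so (2/667)^2 = +1.
Reciprocity: 15 ≡ 3 and 667 ≡ 3 (mod 4), so (15/667) = −(667/15).
Reduce top mod 15: now compute (7/15).
Reciprocity: 7 ≡ 3 and 15 ≡ 3 (mod 4), so (7/15) = −(15/7).
Reduce top mod 7: now compute (1/7).
Reached (1/7) = 1. Collecting the sign flips along the way, the symbol is +1.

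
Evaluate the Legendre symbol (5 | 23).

-1

Euler's criterion: (5/23) ≡ 5^11 (mod 23).
5^2 ≡ 2 (mod 23)
5^4 ≡ 4 (mod 23)
5^8 ≡ 16 (mod 23)
5^11 = 5^(8+2+1) ≡ 22 (mod 23).
Result is 22 ≡ −1, so (5/23) = −1.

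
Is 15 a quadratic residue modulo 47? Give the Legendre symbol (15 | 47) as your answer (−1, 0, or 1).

Reciprocity: 15 ≡ 3 and 47 ≡ 3 (mod 4), so (15/47) = −(47/15).
Reduce top mod 15: now compute (2/15).
Pull out 2: since 15 ≡ 7 (mod 8), (2/15) = +1.
Reached (1/15) = 1. Collecting the sign flips along the way, the symbol is -1.

-1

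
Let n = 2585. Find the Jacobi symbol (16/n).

Pull out 2^4: since 2585 ≡ 1 (mod 8), (2/2585) = +1, so (2/2585)^4 = +1.
Reached (1/2585) = 1. Collecting the sign flips along the way, the symbol is +1.

1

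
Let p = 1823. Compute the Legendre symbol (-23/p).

1

First reduce: -23 ≡ 1800 (mod 1823).
Pull out 2^3: since 1823 ≡ 7 (mod 8), (2/1823) = +1, so (2/1823)^3 = +1.
Reciprocity: 225 ≡ 1 and 1823 ≡ 3 (mod 4), so (225/1823) = +(1823/225).
Reduce top mod 225: now compute (23/225).
Reciprocity: 23 ≡ 3 and 225 ≡ 1 (mod 4), so (23/225) = +(225/23).
Reduce top mod 23: now compute (18/23).
Pull out 2: since 23 ≡ 7 (mod 8), (2/23) = +1.
Reciprocity: 9 ≡ 1 and 23 ≡ 3 (mod 4), so (9/23) = +(23/9).
Reduce top mod 9: now compute (5/9).
Reciprocity: 5 ≡ 1 and 9 ≡ 1 (mod 4), so (5/9) = +(9/5).
Reduce top mod 5: now compute (4/5).
Pull out 2^2: since 5 ≡ 5 (mod 8), (2/5) = -1, so (2/5)^2 = +1.
Reached (1/5) = 1. Collecting the sign flips along the way, the symbol is +1.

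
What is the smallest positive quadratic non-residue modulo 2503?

3

(2/2503) = +1, so 2 is a residue.
(3/2503) = −1, so 3 is the smallest positive non-residue mod 2503.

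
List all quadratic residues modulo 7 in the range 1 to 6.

1 2 4

Square k = 1,…,3 (k and 7−k give the same square):
1²=1, 2²=4, 3²≡2 (mod 7).
So the quadratic residues mod 7 are {1, 2, 4}.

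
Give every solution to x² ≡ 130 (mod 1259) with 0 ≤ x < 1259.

163, 1096

Since 1259 ≡ 3 (mod 4), a square root of 130 is 130^((1259+1)/4) = 130^315 mod 1259.
Repeated squaring: 130^2≡533, 130^4≡814, 130^8≡362, 130^16≡108, 130^32≡333, 130^64≡97, 130^128≡596, 130^256≡178 (mod 1259).
130^315 = 130^(256+32+16+8+2+1) ≡ 1096 (mod 1259).
Check: 1096² = 1201216 ≡ 130 (mod 1259). The two roots are 163 and 1096.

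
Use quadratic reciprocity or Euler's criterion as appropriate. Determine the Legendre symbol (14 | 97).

-1

Pull out 2: since 97 ≡ 1 (mod 8), (2/97) = +1.
Reciprocity: 7 ≡ 3 and 97 ≡ 1 (mod 4), so (7/97) = +(97/7).
Reduce top mod 7: now compute (6/7).
Pull out 2: since 7 ≡ 7 (mod 8), (2/7) = +1.
Reciprocity: 3 ≡ 3 and 7 ≡ 3 (mod 4), so (3/7) = −(7/3).
Reduce top mod 3: now compute (1/3).
Reached (1/3) = 1. Collecting the sign flips along the way, the symbol is -1.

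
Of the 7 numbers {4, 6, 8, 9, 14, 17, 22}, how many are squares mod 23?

(4/23) = +1 → QR.
(6/23) = +1 → QR.
(8/23) = +1 → QR.
(9/23) = +1 → QR.
(14/23) = -1 → non-residue.
(17/23) = -1 → non-residue.
(22/23) = -1 → non-residue.
Total quadratic residues among the 7: 4.

4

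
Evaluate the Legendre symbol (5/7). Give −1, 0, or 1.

-1

Euler's criterion: (5/7) ≡ 5^3 (mod 7).
5^2 ≡ 4 (mod 7)
5^3 = 5^(2+1) ≡ 6 (mod 7).
Result is 6 ≡ −1, so (5/7) = −1.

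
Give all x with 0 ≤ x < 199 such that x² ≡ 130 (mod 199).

Since 199 ≡ 3 (mod 4), a square root of 130 is 130^((199+1)/4) = 130^50 mod 199.
Repeated squaring: 130^2≡184, 130^4≡26, 130^8≡79, 130^16≡72, 130^32≡10 (mod 199).
130^50 = 130^(32+16+2) ≡ 145 (mod 199).
Check: 145² = 21025 ≡ 130 (mod 199). The two roots are 54 and 145.

54, 145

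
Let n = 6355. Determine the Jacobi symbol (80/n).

0

Pull out 2^4: since 6355 ≡ 3 (mod 8), (2/6355) = -1, so (2/6355)^4 = +1.
Reciprocity: 5 ≡ 1 and 6355 ≡ 3 (mod 4), so (5/6355) = +(6355/5).
Reduce top mod 5: now compute (0/5).
Top reduces to 0: gcd > 1, so the symbol is 0.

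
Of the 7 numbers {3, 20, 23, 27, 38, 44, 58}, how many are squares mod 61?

(3/61) = +1 → QR.
(20/61) = +1 → QR.
(23/61) = -1 → non-residue.
(27/61) = +1 → QR.
(38/61) = -1 → non-residue.
(44/61) = -1 → non-residue.
(58/61) = +1 → QR.
Total quadratic residues among the 7: 4.

4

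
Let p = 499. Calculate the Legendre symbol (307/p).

Euler's criterion: (307/499) ≡ 307^249 (mod 499).
307^2 ≡ 437 (mod 499)
307^4 ≡ 351 (mod 499)
307^8 ≡ 447 (mod 499)
307^16 ≡ 209 (mod 499)
307^32 ≡ 268 (mod 499)
307^64 ≡ 467 (mod 499)
307^128 ≡ 26 (mod 499)
307^249 = 307^(128+64+32+16+8+1) ≡ 1 (mod 499).
Result is 1, so (307/499) = 1.

1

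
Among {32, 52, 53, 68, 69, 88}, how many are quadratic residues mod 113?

5

(32/113) = +1 → QR.
(52/113) = +1 → QR.
(53/113) = +1 → QR.
(68/113) = -1 → non-residue.
(69/113) = +1 → QR.
(88/113) = +1 → QR.
Total quadratic residues among the 6: 5.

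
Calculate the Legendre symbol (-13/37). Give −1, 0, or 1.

-1

First reduce: -13 ≡ 24 (mod 37).
Pull out 2^3: since 37 ≡ 5 (mod 8), (2/37) = -1, so (2/37)^3 = -1.
Reciprocity: 3 ≡ 3 and 37 ≡ 1 (mod 4), so (3/37) = +(37/3).
Reduce top mod 3: now compute (1/3).
Reached (1/3) = 1. Collecting the sign flips along the way, the symbol is -1.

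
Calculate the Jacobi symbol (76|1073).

Pull out 2^2: since 1073 ≡ 1 (mod 8), (2/1073) = +1, so (2/1073)^2 = +1.
Reciprocity: 19 ≡ 3 and 1073 ≡ 1 (mod 4), so (19/1073) = +(1073/19).
Reduce top mod 19: now compute (9/19).
Reciprocity: 9 ≡ 1 and 19 ≡ 3 (mod 4), so (9/19) = +(19/9).
Reduce top mod 9: now compute (1/9).
Reached (1/9) = 1. Collecting the sign flips along the way, the symbol is +1.

1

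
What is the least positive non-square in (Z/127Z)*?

(2/127) = +1, so 2 is a residue.
(3/127) = −1, so 3 is the smallest positive non-residue mod 127.

3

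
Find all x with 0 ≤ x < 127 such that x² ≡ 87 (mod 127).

Since 127 ≡ 3 (mod 4), a square root of 87 is 87^((127+1)/4) = 87^32 mod 127.
Repeated squaring: 87^2≡76, 87^4≡61, 87^8≡38, 87^16≡47, 87^32≡50 (mod 127).
87^32 = 87^(32) ≡ 50 (mod 127).
Check: 50² = 2500 ≡ 87 (mod 127). The two roots are 50 and 77.

50, 77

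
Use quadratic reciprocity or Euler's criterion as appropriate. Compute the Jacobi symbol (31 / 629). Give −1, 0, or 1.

1

Reciprocity: 31 ≡ 3 and 629 ≡ 1 (mod 4), so (31/629) = +(629/31).
Reduce top mod 31: now compute (9/31).
Reciprocity: 9 ≡ 1 and 31 ≡ 3 (mod 4), so (9/31) = +(31/9).
Reduce top mod 9: now compute (4/9).
Pull out 2^2: since 9 ≡ 1 (mod 8), (2/9) = +1, so (2/9)^2 = +1.
Reached (1/9) = 1. Collecting the sign flips along the way, the symbol is +1.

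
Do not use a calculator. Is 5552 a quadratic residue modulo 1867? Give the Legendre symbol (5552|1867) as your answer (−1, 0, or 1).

First reduce: 5552 ≡ 1818 (mod 1867).
Pull out 2: since 1867 ≡ 3 (mod 8), (2/1867) = -1.
Reciprocity: 909 ≡ 1 and 1867 ≡ 3 (mod 4), so (909/1867) = +(1867/909).
Reduce top mod 909: now compute (49/909).
Reciprocity: 49 ≡ 1 and 909 ≡ 1 (mod 4), so (49/909) = +(909/49).
Reduce top mod 49: now compute (27/49).
Reciprocity: 27 ≡ 3 and 49 ≡ 1 (mod 4), so (27/49) = +(49/27).
Reduce top mod 27: now compute (22/27).
Pull out 2: since 27 ≡ 3 (mod 8), (2/27) = -1.
Reciprocity: 11 ≡ 3 and 27 ≡ 3 (mod 4), so (11/27) = −(27/11).
Reduce top mod 11: now compute (5/11).
Reciprocity: 5 ≡ 1 and 11 ≡ 3 (mod 4), so (5/11) = +(11/5).
Reduce top mod 5: now compute (1/5).
Reached (1/5) = 1. Collecting the sign flips along the way, the symbol is -1.

-1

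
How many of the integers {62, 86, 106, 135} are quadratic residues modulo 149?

1

(62/149) = -1 → non-residue.
(86/149) = +1 → QR.
(106/149) = -1 → non-residue.
(135/149) = -1 → non-residue.
Total quadratic residues among the 4: 1.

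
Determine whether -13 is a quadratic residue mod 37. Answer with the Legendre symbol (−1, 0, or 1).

-1

First reduce: -13 ≡ 24 (mod 37).
Pull out 2^3: since 37 ≡ 5 (mod 8), (2/37) = -1, so (2/37)^3 = -1.
Reciprocity: 3 ≡ 3 and 37 ≡ 1 (mod 4), so (3/37) = +(37/3).
Reduce top mod 3: now compute (1/3).
Reached (1/3) = 1. Collecting the sign flips along the way, the symbol is -1.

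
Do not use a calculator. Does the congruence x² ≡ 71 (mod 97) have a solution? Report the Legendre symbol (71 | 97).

Reciprocity: 71 ≡ 3 and 97 ≡ 1 (mod 4), so (71/97) = +(97/71).
Reduce top mod 71: now compute (26/71).
Pull out 2: since 71 ≡ 7 (mod 8), (2/71) = +1.
Reciprocity: 13 ≡ 1 and 71 ≡ 3 (mod 4), so (13/71) = +(71/13).
Reduce top mod 13: now compute (6/13).
Pull out 2: since 13 ≡ 5 (mod 8), (2/13) = -1.
Reciprocity: 3 ≡ 3 and 13 ≡ 1 (mod 4), so (3/13) = +(13/3).
Reduce top mod 3: now compute (1/3).
Reached (1/3) = 1. Collecting the sign flips along the way, the symbol is -1.

-1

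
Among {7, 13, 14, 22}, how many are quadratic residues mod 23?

(7/23) = -1 → non-residue.
(13/23) = +1 → QR.
(14/23) = -1 → non-residue.
(22/23) = -1 → non-residue.
Total quadratic residues among the 4: 1.

1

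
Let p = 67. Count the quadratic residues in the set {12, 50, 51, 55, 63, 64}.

2

(12/67) = -1 → non-residue.
(50/67) = -1 → non-residue.
(51/67) = -1 → non-residue.
(55/67) = +1 → QR.
(63/67) = -1 → non-residue.
(64/67) = +1 → QR.
Total quadratic residues among the 6: 2.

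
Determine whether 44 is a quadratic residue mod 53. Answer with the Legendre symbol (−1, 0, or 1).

1

Euler's criterion: (44/53) ≡ 44^26 (mod 53).
44^2 ≡ 28 (mod 53)
44^4 ≡ 42 (mod 53)
44^8 ≡ 15 (mod 53)
44^16 ≡ 13 (mod 53)
44^26 = 44^(16+8+2) ≡ 1 (mod 53).
Result is 1, so (44/53) = 1.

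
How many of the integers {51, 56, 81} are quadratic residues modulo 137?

(51/137) = -1 → non-residue.
(56/137) = +1 → QR.
(81/137) = +1 → QR.
Total quadratic residues among the 3: 2.

2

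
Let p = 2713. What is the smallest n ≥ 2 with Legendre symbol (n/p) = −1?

5

(2/2713) = +1, so 2 is a residue.
(3/2713) = +1, so 3 is a residue.
(4/2713) = +1, so 4 is a residue.
(5/2713) = −1, so 5 is the smallest positive non-residue mod 2713.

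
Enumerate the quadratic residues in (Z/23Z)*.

1, 2, 3, 4, 6, 8, 9, 12, 13, 16, 18

Square k = 1,…,11 (k and 23−k give the same square):
1²=1, 2²=4, 3²=9, 4²=16, 5²≡2, 6²≡13, 7²≡3, 8²≡18, 9²≡12, 10²≡8, 11²≡6 (mod 23).
So the quadratic residues mod 23 are {1, 2, 3, 4, 6, 8, 9, 12, 13, 16, 18}.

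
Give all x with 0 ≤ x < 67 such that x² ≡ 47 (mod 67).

Since 67 ≡ 3 (mod 4), a square root of 47 is 47^((67+1)/4) = 47^17 mod 67.
Repeated squaring: 47^2≡65, 47^4≡4, 47^8≡16, 47^16≡55 (mod 67).
47^17 = 47^(16+1) ≡ 39 (mod 67).
Check: 39² = 1521 ≡ 47 (mod 67). The two roots are 28 and 39.

28, 39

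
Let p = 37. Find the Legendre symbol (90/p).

First reduce: 90 ≡ 16 (mod 37).
Pull out 2^4: since 37 ≡ 5 (mod 8), (2/37) = -1, so (2/37)^4 = +1.
Reached (1/37) = 1. Collecting the sign flips along the way, the symbol is +1.

1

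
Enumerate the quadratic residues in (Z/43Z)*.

Square k = 1,…,21 (k and 43−k give the same square):
1²=1, 2²=4, 3²=9, 4²=16, 5²=25, 6²=36, 7²≡6, 8²≡21, 9²≡38, 10²≡14, 11²≡35, 12²≡15, 13²≡40, 14²≡24, 15²≡10, 16²≡41, 17²≡31, 18²≡23, 19²≡17, 20²≡13, 21²≡11 (mod 43).
So the quadratic residues mod 43 are {1, 4, 6, 9, 10, 11, 13, 14, 15, 16, 17, 21, 23, 24, 25, 31, 35, 36, 38, 40, 41}.

1, 4, 6, 9, 10, 11, 13, 14, 15, 16, 17, 21, 23, 24, 25, 31, 35, 36, 38, 40, 41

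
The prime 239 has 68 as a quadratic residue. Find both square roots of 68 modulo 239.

32, 207

Since 239 ≡ 3 (mod 4), a square root of 68 is 68^((239+1)/4) = 68^60 mod 239.
Repeated squaring: 68^2≡83, 68^4≡197, 68^8≡91, 68^16≡155, 68^32≡125 (mod 239).
68^60 = 68^(32+16+8+4) ≡ 32 (mod 239).
Check: 32² = 1024 ≡ 68 (mod 239). The two roots are 32 and 207.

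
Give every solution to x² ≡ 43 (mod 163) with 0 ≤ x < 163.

Since 163 ≡ 3 (mod 4), a square root of 43 is 43^((163+1)/4) = 43^41 mod 163.
Repeated squaring: 43^2≡56, 43^4≡39, 43^8≡54, 43^16≡145, 43^32≡161 (mod 163).
43^41 = 43^(32+8+1) ≡ 83 (mod 163).
Check: 83² = 6889 ≡ 43 (mod 163). The two roots are 80 and 83.

80, 83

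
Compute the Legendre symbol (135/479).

1

Euler's criterion: (135/479) ≡ 135^239 (mod 479).
135^2 ≡ 23 (mod 479)
135^4 ≡ 50 (mod 479)
135^8 ≡ 105 (mod 479)
135^16 ≡ 8 (mod 479)
135^32 ≡ 64 (mod 479)
135^64 ≡ 264 (mod 479)
135^128 ≡ 241 (mod 479)
135^239 = 135^(128+64+32+8+4+2+1) ≡ 1 (mod 479).
Result is 1, so (135/479) = 1.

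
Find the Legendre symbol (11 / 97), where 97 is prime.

1

Euler's criterion: (11/97) ≡ 11^48 (mod 97).
11^2 ≡ 24 (mod 97)
11^4 ≡ 91 (mod 97)
11^8 ≡ 36 (mod 97)
11^16 ≡ 35 (mod 97)
11^32 ≡ 61 (mod 97)
11^48 = 11^(32+16) ≡ 1 (mod 97).
Result is 1, so (11/97) = 1.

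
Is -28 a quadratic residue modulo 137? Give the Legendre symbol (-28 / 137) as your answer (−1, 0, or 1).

First reduce: -28 ≡ 109 (mod 137).
Reciprocity: 109 ≡ 1 and 137 ≡ 1 (mod 4), so (109/137) = +(137/109).
Reduce top mod 109: now compute (28/109).
Pull out 2^2: since 109 ≡ 5 (mod 8), (2/109) = -1, so (2/109)^2 = +1.
Reciprocity: 7 ≡ 3 and 109 ≡ 1 (mod 4), so (7/109) = +(109/7).
Reduce top mod 7: now compute (4/7).
Pull out 2^2: since 7 ≡ 7 (mod 8), (2/7) = +1, so (2/7)^2 = +1.
Reached (1/7) = 1. Collecting the sign flips along the way, the symbol is +1.

1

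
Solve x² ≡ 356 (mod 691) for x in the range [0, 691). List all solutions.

Since 691 ≡ 3 (mod 4), a square root of 356 is 356^((691+1)/4) = 356^173 mod 691.
Repeated squaring: 356^2≡283, 356^4≡624, 356^8≡343, 356^16≡179, 356^32≡255, 356^64≡71, 356^128≡204 (mod 691).
356^173 = 356^(128+32+8+4+1) ≡ 393 (mod 691).
Check: 393² = 154449 ≡ 356 (mod 691). The two roots are 298 and 393.

298, 393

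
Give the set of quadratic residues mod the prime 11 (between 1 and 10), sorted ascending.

Square k = 1,…,5 (k and 11−k give the same square):
1²=1, 2²=4, 3²=9, 4²≡5, 5²≡3 (mod 11).
So the quadratic residues mod 11 are {1, 3, 4, 5, 9}.

1, 3, 4, 5, 9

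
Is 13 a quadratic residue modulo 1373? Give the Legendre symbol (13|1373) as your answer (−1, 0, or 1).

-1

Reciprocity: 13 ≡ 1 and 1373 ≡ 1 (mod 4), so (13/1373) = +(1373/13).
Reduce top mod 13: now compute (8/13).
Pull out 2^3: since 13 ≡ 5 (mod 8), (2/13) = -1, so (2/13)^3 = -1.
Reached (1/13) = 1. Collecting the sign flips along the way, the symbol is -1.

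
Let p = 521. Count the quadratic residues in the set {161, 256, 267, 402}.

4

(161/521) = +1 → QR.
(256/521) = +1 → QR.
(267/521) = +1 → QR.
(402/521) = +1 → QR.
Total quadratic residues among the 4: 4.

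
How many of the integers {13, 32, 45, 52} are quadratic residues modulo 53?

(13/53) = +1 → QR.
(32/53) = -1 → non-residue.
(45/53) = -1 → non-residue.
(52/53) = +1 → QR.
Total quadratic residues among the 4: 2.

2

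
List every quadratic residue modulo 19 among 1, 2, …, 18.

1, 4, 5, 6, 7, 9, 11, 16, 17

Square k = 1,…,9 (k and 19−k give the same square):
1²=1, 2²=4, 3²=9, 4²=16, 5²≡6, 6²≡17, 7²≡11, 8²≡7, 9²≡5 (mod 19).
So the quadratic residues mod 19 are {1, 4, 5, 6, 7, 9, 11, 16, 17}.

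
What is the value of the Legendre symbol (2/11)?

Pull out 2: since 11 ≡ 3 (mod 8), (2/11) = -1.
Reached (1/11) = 1. Collecting the sign flips along the way, the symbol is -1.

-1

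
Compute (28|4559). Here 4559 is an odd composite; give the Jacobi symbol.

Pull out 2^2: since 4559 ≡ 7 (mod 8), (2/4559) = +1, so (2/4559)^2 = +1.
Reciprocity: 7 ≡ 3 and 4559 ≡ 3 (mod 4), so (7/4559) = −(4559/7).
Reduce top mod 7: now compute (2/7).
Pull out 2: since 7 ≡ 7 (mod 8), (2/7) = +1.
Reached (1/7) = 1. Collecting the sign flips along the way, the symbol is -1.

-1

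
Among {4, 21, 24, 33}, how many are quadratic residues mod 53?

(4/53) = +1 → QR.
(21/53) = -1 → non-residue.
(24/53) = +1 → QR.
(33/53) = -1 → non-residue.
Total quadratic residues among the 4: 2.

2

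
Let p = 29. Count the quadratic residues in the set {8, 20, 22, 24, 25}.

4

(8/29) = -1 → non-residue.
(20/29) = +1 → QR.
(22/29) = +1 → QR.
(24/29) = +1 → QR.
(25/29) = +1 → QR.
Total quadratic residues among the 5: 4.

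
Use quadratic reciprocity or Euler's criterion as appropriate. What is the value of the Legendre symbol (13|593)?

Reciprocity: 13 ≡ 1 and 593 ≡ 1 (mod 4), so (13/593) = +(593/13).
Reduce top mod 13: now compute (8/13).
Pull out 2^3: since 13 ≡ 5 (mod 8), (2/13) = -1, so (2/13)^3 = -1.
Reached (1/13) = 1. Collecting the sign flips along the way, the symbol is -1.

-1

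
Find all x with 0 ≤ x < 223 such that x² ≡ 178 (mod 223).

63, 160

Since 223 ≡ 3 (mod 4), a square root of 178 is 178^((223+1)/4) = 178^56 mod 223.
Repeated squaring: 178^2≡18, 178^4≡101, 178^8≡166, 178^16≡127, 178^32≡73 (mod 223).
178^56 = 178^(32+16+8) ≡ 63 (mod 223).
Check: 63² = 3969 ≡ 178 (mod 223). The two roots are 63 and 160.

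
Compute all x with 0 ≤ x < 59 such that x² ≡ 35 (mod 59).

25, 34

Since 59 ≡ 3 (mod 4), a square root of 35 is 35^((59+1)/4) = 35^15 mod 59.
Repeated squaring: 35^2≡45, 35^4≡19, 35^8≡7 (mod 59).
35^15 = 35^(8+4+2+1) ≡ 25 (mod 59).
Check: 25² = 625 ≡ 35 (mod 59). The two roots are 25 and 34.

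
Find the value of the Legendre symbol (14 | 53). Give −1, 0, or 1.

-1

Pull out 2: since 53 ≡ 5 (mod 8), (2/53) = -1.
Reciprocity: 7 ≡ 3 and 53 ≡ 1 (mod 4), so (7/53) = +(53/7).
Reduce top mod 7: now compute (4/7).
Pull out 2^2: since 7 ≡ 7 (mod 8), (2/7) = +1, so (2/7)^2 = +1.
Reached (1/7) = 1. Collecting the sign flips along the way, the symbol is -1.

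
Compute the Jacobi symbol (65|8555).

0

Reciprocity: 65 ≡ 1 and 8555 ≡ 3 (mod 4), so (65/8555) = +(8555/65).
Reduce top mod 65: now compute (40/65).
Pull out 2^3: since 65 ≡ 1 (mod 8), (2/65) = +1, so (2/65)^3 = +1.
Reciprocity: 5 ≡ 1 and 65 ≡ 1 (mod 4), so (5/65) = +(65/5).
Reduce top mod 5: now compute (0/5).
Top reduces to 0: gcd > 1, so the symbol is 0.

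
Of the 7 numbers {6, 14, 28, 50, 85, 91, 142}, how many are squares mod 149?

4

(6/149) = +1 → QR.
(14/149) = -1 → non-residue.
(28/149) = +1 → QR.
(50/149) = -1 → non-residue.
(85/149) = +1 → QR.
(91/149) = -1 → non-residue.
(142/149) = +1 → QR.
Total quadratic residues among the 7: 4.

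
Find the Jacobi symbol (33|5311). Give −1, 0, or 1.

1

Reciprocity: 33 ≡ 1 and 5311 ≡ 3 (mod 4), so (33/5311) = +(5311/33).
Reduce top mod 33: now compute (31/33).
Reciprocity: 31 ≡ 3 and 33 ≡ 1 (mod 4), so (31/33) = +(33/31).
Reduce top mod 31: now compute (2/31).
Pull out 2: since 31 ≡ 7 (mod 8), (2/31) = +1.
Reached (1/31) = 1. Collecting the sign flips along the way, the symbol is +1.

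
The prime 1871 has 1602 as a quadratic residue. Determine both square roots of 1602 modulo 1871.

Since 1871 ≡ 3 (mod 4), a square root of 1602 is 1602^((1871+1)/4) = 1602^468 mod 1871.
Repeated squaring: 1602^2≡1263, 1602^4≡1077, 1602^8≡1780, 1602^16≡797, 1602^32≡940, 1602^64≡488, 1602^128≡527, 1602^256≡821 (mod 1871).
1602^468 = 1602^(256+128+64+16+4) ≡ 1319 (mod 1871).
Check: 1319² = 1739761 ≡ 1602 (mod 1871). The two roots are 552 and 1319.

552, 1319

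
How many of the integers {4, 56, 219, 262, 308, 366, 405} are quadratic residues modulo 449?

(4/449) = +1 → QR.
(56/449) = +1 → QR.
(219/449) = +1 → QR.
(262/449) = -1 → non-residue.
(308/449) = +1 → QR.
(366/449) = -1 → non-residue.
(405/449) = +1 → QR.
Total quadratic residues among the 7: 5.

5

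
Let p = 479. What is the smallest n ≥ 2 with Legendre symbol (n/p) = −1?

13

(2/479) = +1, so 2 is a residue.
(3/479) = +1, so 3 is a residue.
(4/479) = +1, so 4 is a residue.
(5/479) = +1, so 5 is a residue.
(6/479) = +1, so 6 is a residue.
(7/479) = +1, so 7 is a residue.
(8/479) = +1, so 8 is a residue.
(9/479) = +1, so 9 is a residue.
(10/479) = +1, so 10 is a residue.
(11/479) = +1, so 11 is a residue.
(12/479) = +1, so 12 is a residue.
(13/479) = −1, so 13 is the smallest positive non-residue mod 479.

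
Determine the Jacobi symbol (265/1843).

1

Reciprocity: 265 ≡ 1 and 1843 ≡ 3 (mod 4), so (265/1843) = +(1843/265).
Reduce top mod 265: now compute (253/265).
Reciprocity: 253 ≡ 1 and 265 ≡ 1 (mod 4), so (253/265) = +(265/253).
Reduce top mod 253: now compute (12/253).
Pull out 2^2: since 253 ≡ 5 (mod 8), (2/253) = -1, so (2/253)^2 = +1.
Reciprocity: 3 ≡ 3 and 253 ≡ 1 (mod 4), so (3/253) = +(253/3).
Reduce top mod 3: now compute (1/3).
Reached (1/3) = 1. Collecting the sign flips along the way, the symbol is +1.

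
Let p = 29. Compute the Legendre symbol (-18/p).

-1

Euler's criterion: (-18/29) ≡ 11^14 (mod 29).
11^2 ≡ 5 (mod 29)
11^4 ≡ 25 (mod 29)
11^8 ≡ 16 (mod 29)
11^14 = 11^(8+4+2) ≡ 28 (mod 29).
Result is 28 ≡ −1, so (-18/29) = −1.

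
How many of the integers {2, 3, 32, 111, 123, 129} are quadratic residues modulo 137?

(2/137) = +1 → QR.
(3/137) = -1 → non-residue.
(32/137) = +1 → QR.
(111/137) = -1 → non-residue.
(123/137) = +1 → QR.
(129/137) = +1 → QR.
Total quadratic residues among the 6: 4.

4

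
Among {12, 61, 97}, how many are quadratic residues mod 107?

2

(12/107) = +1 → QR.
(61/107) = +1 → QR.
(97/107) = -1 → non-residue.
Total quadratic residues among the 3: 2.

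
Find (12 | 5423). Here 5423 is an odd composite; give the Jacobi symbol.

Pull out 2^2: since 5423 ≡ 7 (mod 8), (2/5423) = +1, so (2/5423)^2 = +1.
Reciprocity: 3 ≡ 3 and 5423 ≡ 3 (mod 4), so (3/5423) = −(5423/3).
Reduce top mod 3: now compute (2/3).
Pull out 2: since 3 ≡ 3 (mod 8), (2/3) = -1.
Reached (1/3) = 1. Collecting the sign flips along the way, the symbol is +1.

1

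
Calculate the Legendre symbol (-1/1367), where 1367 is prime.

-1

First reduce: -1 ≡ 1366 (mod 1367).
Pull out 2: since 1367 ≡ 7 (mod 8), (2/1367) = +1.
Reciprocity: 683 ≡ 3 and 1367 ≡ 3 (mod 4), so (683/1367) = −(1367/683).
Reduce top mod 683: now compute (1/683).
Reached (1/683) = 1. Collecting the sign flips along the way, the symbol is -1.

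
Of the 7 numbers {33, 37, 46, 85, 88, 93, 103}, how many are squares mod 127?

(33/127) = -1 → non-residue.
(37/127) = +1 → QR.
(46/127) = -1 → non-residue.
(85/127) = -1 → non-residue.
(88/127) = +1 → QR.
(93/127) = -1 → non-residue.
(103/127) = +1 → QR.
Total quadratic residues among the 7: 3.

3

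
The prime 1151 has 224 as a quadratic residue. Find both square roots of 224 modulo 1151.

91, 1060

Since 1151 ≡ 3 (mod 4), a square root of 224 is 224^((1151+1)/4) = 224^288 mod 1151.
Repeated squaring: 224^2≡683, 224^4≡334, 224^8≡1060, 224^16≡224, 224^32≡683, 224^64≡334, 224^128≡1060, 224^256≡224 (mod 1151).
224^288 = 224^(256+32) ≡ 1060 (mod 1151).
Check: 1060² = 1123600 ≡ 224 (mod 1151). The two roots are 91 and 1060.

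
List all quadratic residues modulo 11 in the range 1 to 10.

1, 3, 4, 5, 9

Square k = 1,…,5 (k and 11−k give the same square):
1²=1, 2²=4, 3²=9, 4²≡5, 5²≡3 (mod 11).
So the quadratic residues mod 11 are {1, 3, 4, 5, 9}.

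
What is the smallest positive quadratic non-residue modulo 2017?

(2/2017) = +1, so 2 is a residue.
(3/2017) = +1, so 3 is a residue.
(4/2017) = +1, so 4 is a residue.
(5/2017) = −1, so 5 is the smallest positive non-residue mod 2017.

5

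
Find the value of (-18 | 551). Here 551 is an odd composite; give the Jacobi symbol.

First reduce: -18 ≡ 533 (mod 551).
Reciprocity: 533 ≡ 1 and 551 ≡ 3 (mod 4), so (533/551) = +(551/533).
Reduce top mod 533: now compute (18/533).
Pull out 2: since 533 ≡ 5 (mod 8), (2/533) = -1.
Reciprocity: 9 ≡ 1 and 533 ≡ 1 (mod 4), so (9/533) = +(533/9).
Reduce top mod 9: now compute (2/9).
Pull out 2: since 9 ≡ 1 (mod 8), (2/9) = +1.
Reached (1/9) = 1. Collecting the sign flips along the way, the symbol is -1.

-1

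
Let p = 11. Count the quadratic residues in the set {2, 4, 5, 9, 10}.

3

(2/11) = -1 → non-residue.
(4/11) = +1 → QR.
(5/11) = +1 → QR.
(9/11) = +1 → QR.
(10/11) = -1 → non-residue.
Total quadratic residues among the 5: 3.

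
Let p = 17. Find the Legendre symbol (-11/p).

First reduce: -11 ≡ 6 (mod 17).
Pull out 2: since 17 ≡ 1 (mod 8), (2/17) = +1.
Reciprocity: 3 ≡ 3 and 17 ≡ 1 (mod 4), so (3/17) = +(17/3).
Reduce top mod 3: now compute (2/3).
Pull out 2: since 3 ≡ 3 (mod 8), (2/3) = -1.
Reached (1/3) = 1. Collecting the sign flips along the way, the symbol is -1.

-1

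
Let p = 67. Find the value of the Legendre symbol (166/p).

-1

Euler's criterion: (166/67) ≡ 32^33 (mod 67).
32^2 ≡ 19 (mod 67)
32^4 ≡ 26 (mod 67)
32^8 ≡ 6 (mod 67)
32^16 ≡ 36 (mod 67)
32^32 ≡ 23 (mod 67)
32^33 = 32^(32+1) ≡ 66 (mod 67).
Result is 66 ≡ −1, so (166/67) = −1.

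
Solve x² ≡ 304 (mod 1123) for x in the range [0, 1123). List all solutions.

175, 948

Since 1123 ≡ 3 (mod 4), a square root of 304 is 304^((1123+1)/4) = 304^281 mod 1123.
Repeated squaring: 304^2≡330, 304^4≡1092, 304^8≡961, 304^16≡415, 304^32≡406, 304^64≡878, 304^128≡506, 304^256≡1115 (mod 1123).
304^281 = 304^(256+16+8+1) ≡ 175 (mod 1123).
Check: 175² = 30625 ≡ 304 (mod 1123). The two roots are 175 and 948.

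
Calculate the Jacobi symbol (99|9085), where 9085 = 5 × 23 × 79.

-1

Reciprocity: 99 ≡ 3 and 9085 ≡ 1 (mod 4), so (99/9085) = +(9085/99).
Reduce top mod 99: now compute (76/99).
Pull out 2^2: since 99 ≡ 3 (mod 8), (2/99) = -1, so (2/99)^2 = +1.
Reciprocity: 19 ≡ 3 and 99 ≡ 3 (mod 4), so (19/99) = −(99/19).
Reduce top mod 19: now compute (4/19).
Pull out 2^2: since 19 ≡ 3 (mod 8), (2/19) = -1, so (2/19)^2 = +1.
Reached (1/19) = 1. Collecting the sign flips along the way, the symbol is -1.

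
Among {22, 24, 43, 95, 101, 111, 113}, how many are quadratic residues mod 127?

2

(22/127) = +1 → QR.
(24/127) = -1 → non-residue.
(43/127) = -1 → non-residue.
(95/127) = -1 → non-residue.
(101/127) = -1 → non-residue.
(111/127) = -1 → non-residue.
(113/127) = +1 → QR.
Total quadratic residues among the 7: 2.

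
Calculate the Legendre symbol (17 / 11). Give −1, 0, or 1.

First reduce: 17 ≡ 6 (mod 11).
Pull out 2: since 11 ≡ 3 (mod 8), (2/11) = -1.
Reciprocity: 3 ≡ 3 and 11 ≡ 3 (mod 4), so (3/11) = −(11/3).
Reduce top mod 3: now compute (2/3).
Pull out 2: since 3 ≡ 3 (mod 8), (2/3) = -1.
Reached (1/3) = 1. Collecting the sign flips along the way, the symbol is -1.

-1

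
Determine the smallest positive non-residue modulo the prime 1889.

3

(2/1889) = +1, so 2 is a residue.
(3/1889) = −1, so 3 is the smallest positive non-residue mod 1889.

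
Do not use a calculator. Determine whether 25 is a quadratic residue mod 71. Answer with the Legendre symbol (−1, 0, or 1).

Reciprocity: 25 ≡ 1 and 71 ≡ 3 (mod 4), so (25/71) = +(71/25).
Reduce top mod 25: now compute (21/25).
Reciprocity: 21 ≡ 1 and 25 ≡ 1 (mod 4), so (21/25) = +(25/21).
Reduce top mod 21: now compute (4/21).
Pull out 2^2: since 21 ≡ 5 (mod 8), (2/21) = -1, so (2/21)^2 = +1.
Reached (1/21) = 1. Collecting the sign flips along the way, the symbol is +1.

1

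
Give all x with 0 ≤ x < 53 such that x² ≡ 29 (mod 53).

53 ≡ 1 (mod 4), so we find a root by search.
Trying successive values, 20² = 400 ≡ 29 (mod 53). The other root is 53 − 20 = 33.

20, 33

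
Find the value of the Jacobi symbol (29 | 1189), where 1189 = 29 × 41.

Reciprocity: 29 ≡ 1 and 1189 ≡ 1 (mod 4), so (29/1189) = +(1189/29).
Reduce top mod 29: now compute (0/29).
Top reduces to 0: gcd > 1, so the symbol is 0.

0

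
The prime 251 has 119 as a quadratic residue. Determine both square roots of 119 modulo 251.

Since 251 ≡ 3 (mod 4), a square root of 119 is 119^((251+1)/4) = 119^63 mod 251.
Repeated squaring: 119^2≡105, 119^4≡232, 119^8≡110, 119^16≡52, 119^32≡194 (mod 251).
119^63 = 119^(32+16+8+4+2+1) ≡ 118 (mod 251).
Check: 118² = 13924 ≡ 119 (mod 251). The two roots are 118 and 133.

118, 133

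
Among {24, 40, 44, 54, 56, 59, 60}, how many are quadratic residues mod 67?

6

(24/67) = +1 → QR.
(40/67) = +1 → QR.
(44/67) = -1 → non-residue.
(54/67) = +1 → QR.
(56/67) = +1 → QR.
(59/67) = +1 → QR.
(60/67) = +1 → QR.
Total quadratic residues among the 7: 6.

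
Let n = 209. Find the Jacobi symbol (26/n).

Pull out 2: since 209 ≡ 1 (mod 8), (2/209) = +1.
Reciprocity: 13 ≡ 1 and 209 ≡ 1 (mod 4), so (13/209) = +(209/13).
Reduce top mod 13: now compute (1/13).
Reached (1/13) = 1. Collecting the sign flips along the way, the symbol is +1.

1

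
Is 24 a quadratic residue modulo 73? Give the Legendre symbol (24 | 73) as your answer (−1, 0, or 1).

Euler's criterion: (24/73) ≡ 24^36 (mod 73).
24^2 ≡ 65 (mod 73)
24^4 ≡ 64 (mod 73)
24^8 ≡ 8 (mod 73)
24^16 ≡ 64 (mod 73)
24^32 ≡ 8 (mod 73)
24^36 = 24^(32+4) ≡ 1 (mod 73).
Result is 1, so (24/73) = 1.

1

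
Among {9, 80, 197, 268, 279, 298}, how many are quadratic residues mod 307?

(9/307) = +1 → QR.
(80/307) = -1 → non-residue.
(197/307) = -1 → non-residue.
(268/307) = -1 → non-residue.
(279/307) = -1 → non-residue.
(298/307) = -1 → non-residue.
Total quadratic residues among the 6: 1.

1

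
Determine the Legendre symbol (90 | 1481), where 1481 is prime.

1

Pull out 2: since 1481 ≡ 1 (mod 8), (2/1481) = +1.
Reciprocity: 45 ≡ 1 and 1481 ≡ 1 (mod 4), so (45/1481) = +(1481/45).
Reduce top mod 45: now compute (41/45).
Reciprocity: 41 ≡ 1 and 45 ≡ 1 (mod 4), so (41/45) = +(45/41).
Reduce top mod 41: now compute (4/41).
Pull out 2^2: since 41 ≡ 1 (mod 8), (2/41) = +1, so (2/41)^2 = +1.
Reached (1/41) = 1. Collecting the sign flips along the way, the symbol is +1.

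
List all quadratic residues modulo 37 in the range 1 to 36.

1, 3, 4, 7, 9, 10, 11, 12, 16, 21, 25, 26, 27, 28, 30, 33, 34, 36

Square k = 1,…,18 (k and 37−k give the same square):
1²=1, 2²=4, 3²=9, 4²=16, 5²=25, 6²=36, 7²≡12, 8²≡27, 9²≡7, 10²≡26, 11²≡10, 12²≡33, 13²≡21, 14²≡11, 15²≡3, 16²≡34, 17²≡30, 18²≡28 (mod 37).
So the quadratic residues mod 37 are {1, 3, 4, 7, 9, 10, 11, 12, 16, 21, 25, 26, 27, 28, 30, 33, 34, 36}.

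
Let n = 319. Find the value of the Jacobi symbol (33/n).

Reciprocity: 33 ≡ 1 and 319 ≡ 3 (mod 4), so (33/319) = +(319/33).
Reduce top mod 33: now compute (22/33).
Pull out 2: since 33 ≡ 1 (mod 8), (2/33) = +1.
Reciprocity: 11 ≡ 3 and 33 ≡ 1 (mod 4), so (11/33) = +(33/11).
Reduce top mod 11: now compute (0/11).
Top reduces to 0: gcd > 1, so the symbol is 0.

0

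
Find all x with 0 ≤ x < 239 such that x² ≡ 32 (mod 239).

82, 157

Since 239 ≡ 3 (mod 4), a square root of 32 is 32^((239+1)/4) = 32^60 mod 239.
Repeated squaring: 32^2≡68, 32^4≡83, 32^8≡197, 32^16≡91, 32^32≡155 (mod 239).
32^60 = 32^(32+16+8+4) ≡ 157 (mod 239).
Check: 157² = 24649 ≡ 32 (mod 239). The two roots are 82 and 157.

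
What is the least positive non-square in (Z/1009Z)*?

(2/1009) = +1, so 2 is a residue.
(3/1009) = +1, so 3 is a residue.
(4/1009) = +1, so 4 is a residue.
(5/1009) = +1, so 5 is a residue.
(6/1009) = +1, so 6 is a residue.
(7/1009) = +1, so 7 is a residue.
(8/1009) = +1, so 8 is a residue.
(9/1009) = +1, so 9 is a residue.
(10/1009) = +1, so 10 is a residue.
(11/1009) = −1, so 11 is the smallest positive non-residue mod 1009.

11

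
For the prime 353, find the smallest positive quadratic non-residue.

(2/353) = +1, so 2 is a residue.
(3/353) = −1, so 3 is the smallest positive non-residue mod 353.

3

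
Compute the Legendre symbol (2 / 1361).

1

Pull out 2: since 1361 ≡ 1 (mod 8), (2/1361) = +1.
Reached (1/1361) = 1. Collecting the sign flips along the way, the symbol is +1.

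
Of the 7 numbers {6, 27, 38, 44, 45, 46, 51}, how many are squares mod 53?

4

(6/53) = +1 → QR.
(27/53) = -1 → non-residue.
(38/53) = +1 → QR.
(44/53) = +1 → QR.
(45/53) = -1 → non-residue.
(46/53) = +1 → QR.
(51/53) = -1 → non-residue.
Total quadratic residues among the 7: 4.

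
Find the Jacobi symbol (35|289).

Reciprocity: 35 ≡ 3 and 289 ≡ 1 (mod 4), so (35/289) = +(289/35).
Reduce top mod 35: now compute (9/35).
Reciprocity: 9 ≡ 1 and 35 ≡ 3 (mod 4), so (9/35) = +(35/9).
Reduce top mod 9: now compute (8/9).
Pull out 2^3: since 9 ≡ 1 (mod 8), (2/9) = +1, so (2/9)^3 = +1.
Reached (1/9) = 1. Collecting the sign flips along the way, the symbol is +1.

1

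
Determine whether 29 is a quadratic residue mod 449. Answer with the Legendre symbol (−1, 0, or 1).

-1

Reciprocity: 29 ≡ 1 and 449 ≡ 1 (mod 4), so (29/449) = +(449/29).
Reduce top mod 29: now compute (14/29).
Pull out 2: since 29 ≡ 5 (mod 8), (2/29) = -1.
Reciprocity: 7 ≡ 3 and 29 ≡ 1 (mod 4), so (7/29) = +(29/7).
Reduce top mod 7: now compute (1/7).
Reached (1/7) = 1. Collecting the sign flips along the way, the symbol is -1.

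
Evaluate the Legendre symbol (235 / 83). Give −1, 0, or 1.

First reduce: 235 ≡ 69 (mod 83).
Reciprocity: 69 ≡ 1 and 83 ≡ 3 (mod 4), so (69/83) = +(83/69).
Reduce top mod 69: now compute (14/69).
Pull out 2: since 69 ≡ 5 (mod 8), (2/69) = -1.
Reciprocity: 7 ≡ 3 and 69 ≡ 1 (mod 4), so (7/69) = +(69/7).
Reduce top mod 7: now compute (6/7).
Pull out 2: since 7 ≡ 7 (mod 8), (2/7) = +1.
Reciprocity: 3 ≡ 3 and 7 ≡ 3 (mod 4), so (3/7) = −(7/3).
Reduce top mod 3: now compute (1/3).
Reached (1/3) = 1. Collecting the sign flips along the way, the symbol is +1.

1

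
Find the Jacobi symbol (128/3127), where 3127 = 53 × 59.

Pull out 2^7: since 3127 ≡ 7 (mod 8), (2/3127) = +1, so (2/3127)^7 = +1.
Reached (1/3127) = 1. Collecting the sign flips along the way, the symbol is +1.

1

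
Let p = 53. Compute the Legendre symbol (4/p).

Pull out 2^2: since 53 ≡ 5 (mod 8), (2/53) = -1, so (2/53)^2 = +1.
Reached (1/53) = 1. Collecting the sign flips along the way, the symbol is +1.

1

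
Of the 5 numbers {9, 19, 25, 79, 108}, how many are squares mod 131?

3

(9/131) = +1 → QR.
(19/131) = -1 → non-residue.
(25/131) = +1 → QR.
(79/131) = -1 → non-residue.
(108/131) = +1 → QR.
Total quadratic residues among the 5: 3.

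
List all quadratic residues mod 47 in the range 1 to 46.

Square k = 1,…,23 (k and 47−k give the same square):
1²=1, 2²=4, 3²=9, 4²=16, 5²=25, 6²=36, 7²≡2, 8²≡17, 9²≡34, 10²≡6, 11²≡27, 12²≡3, 13²≡28, 14²≡8, 15²≡37, 16²≡21, 17²≡7, 18²≡42, 19²≡32, 20²≡24, 21²≡18, 22²≡14, 23²≡12 (mod 47).
So the quadratic residues mod 47 are {1, 2, 3, 4, 6, 7, 8, 9, 12, 14, 16, 17, 18, 21, 24, 25, 27, 28, 32, 34, 36, 37, 42}.

1,2,3,4,6,7,8,9,12,14,16,17,18,21,24,25,27,28,32,34,36,37,42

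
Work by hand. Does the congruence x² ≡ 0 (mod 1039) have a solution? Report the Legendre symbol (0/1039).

Top reduces to 0: gcd > 1, so the symbol is 0.

0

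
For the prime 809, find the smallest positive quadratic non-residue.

3

(2/809) = +1, so 2 is a residue.
(3/809) = −1, so 3 is the smallest positive non-residue mod 809.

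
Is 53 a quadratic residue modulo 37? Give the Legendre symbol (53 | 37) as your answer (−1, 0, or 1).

Euler's criterion: (53/37) ≡ 16^18 (mod 37).
16^2 ≡ 34 (mod 37)
16^4 ≡ 9 (mod 37)
16^8 ≡ 7 (mod 37)
16^16 ≡ 12 (mod 37)
16^18 = 16^(16+2) ≡ 1 (mod 37).
Result is 1, so (53/37) = 1.

1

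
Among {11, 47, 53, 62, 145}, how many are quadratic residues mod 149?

(11/149) = -1 → non-residue.
(47/149) = +1 → QR.
(53/149) = +1 → QR.
(62/149) = -1 → non-residue.
(145/149) = +1 → QR.
Total quadratic residues among the 5: 3.

3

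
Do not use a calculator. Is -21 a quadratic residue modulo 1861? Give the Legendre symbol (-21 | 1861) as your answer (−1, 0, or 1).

-1

First reduce: -21 ≡ 1840 (mod 1861).
Pull out 2^4: since 1861 ≡ 5 (mod 8), (2/1861) = -1, so (2/1861)^4 = +1.
Reciprocity: 115 ≡ 3 and 1861 ≡ 1 (mod 4), so (115/1861) = +(1861/115).
Reduce top mod 115: now compute (21/115).
Reciprocity: 21 ≡ 1 and 115 ≡ 3 (mod 4), so (21/115) = +(115/21).
Reduce top mod 21: now compute (10/21).
Pull out 2: since 21 ≡ 5 (mod 8), (2/21) = -1.
Reciprocity: 5 ≡ 1 and 21 ≡ 1 (mod 4), so (5/21) = +(21/5).
Reduce top mod 5: now compute (1/5).
Reached (1/5) = 1. Collecting the sign flips along the way, the symbol is -1.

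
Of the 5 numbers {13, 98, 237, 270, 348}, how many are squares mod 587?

3

(13/587) = -1 → non-residue.
(98/587) = -1 → non-residue.
(237/587) = +1 → QR.
(270/587) = +1 → QR.
(348/587) = +1 → QR.
Total quadratic residues among the 5: 3.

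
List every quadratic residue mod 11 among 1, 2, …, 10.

Square k = 1,…,5 (k and 11−k give the same square):
1²=1, 2²=4, 3²=9, 4²≡5, 5²≡3 (mod 11).
So the quadratic residues mod 11 are {1, 3, 4, 5, 9}.

1 3 4 5 9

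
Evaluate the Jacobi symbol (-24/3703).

1

First reduce: -24 ≡ 3679 (mod 3703).
Reciprocity: 3679 ≡ 3 and 3703 ≡ 3 (mod 4), so (3679/3703) = −(3703/3679).
Reduce top mod 3679: now compute (24/3679).
Pull out 2^3: since 3679 ≡ 7 (mod 8), (2/3679) = +1, so (2/3679)^3 = +1.
Reciprocity: 3 ≡ 3 and 3679 ≡ 3 (mod 4), so (3/3679) = −(3679/3).
Reduce top mod 3: now compute (1/3).
Reached (1/3) = 1. Collecting the sign flips along the way, the symbol is +1.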